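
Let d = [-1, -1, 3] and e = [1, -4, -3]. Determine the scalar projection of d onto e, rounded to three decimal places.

-1.177

d · e = (-1)·1 + (-1)·(-4) + 3·(-3) = -1 + 4 - 9 = -6
|e| = √(1 + 16 + 9) = √26 ≈ 5.0990
comp_e d = -6 / √26 ≈ -1.177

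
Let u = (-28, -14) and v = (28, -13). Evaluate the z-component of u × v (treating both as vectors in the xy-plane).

756

(-28)·(-13) - (-14)·28 = 364 - (-392) = 756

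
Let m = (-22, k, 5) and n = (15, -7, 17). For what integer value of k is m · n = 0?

m · n = (-22)·15 + k·(-7) + 5·17 = -245 - 7k
Set equal to 0: -7k = 245, so k = -35.

-35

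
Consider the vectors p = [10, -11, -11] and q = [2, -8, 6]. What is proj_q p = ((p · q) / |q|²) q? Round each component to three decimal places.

(0.808, -3.231, 2.423)

p · q = 10·2 + (-11)·(-8) + (-11)·6 = 20 + 88 - 66 = 42
|q|² = 4 + 64 + 36 = 104
proj_q p = (42/104) · (2, -8, 6) ≈ (0.808, -3.231, 2.423)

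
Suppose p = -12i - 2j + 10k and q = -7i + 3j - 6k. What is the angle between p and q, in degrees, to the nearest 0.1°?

83.2

p · q = (-12)·(-7) + (-2)·3 + 10·(-6) = 84 - 6 - 60 = 18
|p|² = 144 + 4 + 100 = 248,  |p| = √248 ≈ 15.748016
|q|² = 49 + 9 + 36 = 94,  |q| = √94 ≈ 9.695360
cos θ = 18 / (15.748016 · 9.695360) ≈ 0.11789
θ = arccos(0.11789) ≈ 83.2°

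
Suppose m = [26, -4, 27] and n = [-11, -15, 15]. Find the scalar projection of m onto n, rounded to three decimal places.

7.491

m · n = 26·(-11) + (-4)·(-15) + 27·15 = -286 + 60 + 405 = 179
|n| = √(121 + 225 + 225) = √571 ≈ 23.8956
comp_n m = 179 / √571 ≈ 7.491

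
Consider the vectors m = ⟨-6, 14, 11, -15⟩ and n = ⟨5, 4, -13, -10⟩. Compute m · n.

33

m · n = (-6)·5 + 14·4 + 11·(-13) + (-15)·(-10) = -30 + 56 - 143 + 150 = 33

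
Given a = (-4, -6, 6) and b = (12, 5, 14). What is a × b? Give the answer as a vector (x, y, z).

(-114, 128, 52)

i: (-6)·14 - 6·5 = -84 - 30 = -114
j: 6·12 - (-4)·14 = 72 - (-56) = 128
k: (-4)·5 - (-6)·12 = -20 - (-72) = 52
a × b = (-114, 128, 52)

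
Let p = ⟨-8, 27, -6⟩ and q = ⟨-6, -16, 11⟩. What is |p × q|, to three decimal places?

374.001

i: 27·11 - (-6)·(-16) = 297 - 96 = 201
j: (-6)·(-6) - (-8)·11 = 36 - (-88) = 124
k: (-8)·(-16) - 27·(-6) = 128 - (-162) = 290
p × q = (201, 124, 290)
|p × q| = √(201² + 124² + 290²) = √139877 ≈ 374.0013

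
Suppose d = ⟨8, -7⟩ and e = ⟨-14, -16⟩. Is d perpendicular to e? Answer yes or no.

yes

d · e = 8·(-14) + (-7)·(-16) = -112 + 112 = 0
Zero, so the vectors are orthogonal.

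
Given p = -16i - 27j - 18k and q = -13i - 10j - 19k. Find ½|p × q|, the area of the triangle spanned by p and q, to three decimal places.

195.109

i: (-27)·(-19) - (-18)·(-10) = 513 - 180 = 333
j: (-18)·(-13) - (-16)·(-19) = 234 - 304 = -70
k: (-16)·(-10) - (-27)·(-13) = 160 - 351 = -191
p × q = (333, -70, -191)
|p × q| = √(333² + (-70)² + (-191)²) = √152270 ≈ 390.2179
area = ½ · 390.2179 ≈ 195.109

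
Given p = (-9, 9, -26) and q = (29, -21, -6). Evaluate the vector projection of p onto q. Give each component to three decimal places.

(-6.469, 4.684, 1.338)

p · q = (-9)·29 + 9·(-21) + (-26)·(-6) = -261 - 189 + 156 = -294
|q|² = 841 + 441 + 36 = 1318
proj_q p = (-294/1318) · (29, -21, -6) ≈ (-6.469, 4.684, 1.338)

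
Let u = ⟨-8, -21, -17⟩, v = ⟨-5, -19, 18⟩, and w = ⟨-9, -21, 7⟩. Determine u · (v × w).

v × w:
i: (-19)·7 - 18·(-21) = -133 - (-378) = 245
j: 18·(-9) - (-5)·7 = -162 - (-35) = -127
k: (-5)·(-21) - (-19)·(-9) = 105 - 171 = -66
v × w = (245, -127, -66)
u · (v × w) = (-8)·245 + (-21)·(-127) + (-17)·(-66) = -1960 + 2667 + 1122 = 1829

1829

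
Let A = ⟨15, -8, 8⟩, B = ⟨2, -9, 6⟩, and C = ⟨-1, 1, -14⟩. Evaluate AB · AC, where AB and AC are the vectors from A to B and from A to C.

243

AB = B − A = (-13, -1, -2)
AC = C − A = (-16, 9, -22)
AB · AC = (-13)·(-16) + (-1)·9 + (-2)·(-22) = 208 - 9 + 44 = 243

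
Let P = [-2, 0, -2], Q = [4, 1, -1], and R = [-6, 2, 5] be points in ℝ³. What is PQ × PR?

(5, -46, 16)

PQ = (6, 1, 1)
PR = (-4, 2, 7)
i: 1·7 - 1·2 = 7 - 2 = 5
j: 1·(-4) - 6·7 = -4 - 42 = -46
k: 6·2 - 1·(-4) = 12 - (-4) = 16
PQ × PR = (5, -46, 16)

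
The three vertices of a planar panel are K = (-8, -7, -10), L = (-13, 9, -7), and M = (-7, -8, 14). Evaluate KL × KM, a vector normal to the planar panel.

(387, 123, -11)

KL = (-5, 16, 3)
KM = (1, -1, 24)
i: 16·24 - 3·(-1) = 384 - (-3) = 387
j: 3·1 - (-5)·24 = 3 - (-120) = 123
k: (-5)·(-1) - 16·1 = 5 - 16 = -11
KL × KM = (387, 123, -11)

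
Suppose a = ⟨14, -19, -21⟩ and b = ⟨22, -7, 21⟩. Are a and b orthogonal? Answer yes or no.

a · b = 14·22 + (-19)·(-7) + (-21)·21 = 308 + 133 - 441 = 0
Zero, so the vectors are orthogonal.

yes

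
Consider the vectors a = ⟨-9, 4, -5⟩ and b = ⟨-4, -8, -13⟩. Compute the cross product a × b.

(-92, -97, 88)

i: 4·(-13) - (-5)·(-8) = -52 - 40 = -92
j: (-5)·(-4) - (-9)·(-13) = 20 - 117 = -97
k: (-9)·(-8) - 4·(-4) = 72 - (-16) = 88
a × b = (-92, -97, 88)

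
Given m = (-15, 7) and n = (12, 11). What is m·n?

m · n = (-15)·12 + 7·11 = -180 + 77 = -103

-103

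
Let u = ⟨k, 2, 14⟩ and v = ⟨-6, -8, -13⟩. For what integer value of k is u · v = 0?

u · v = k·(-6) + 2·(-8) + 14·(-13) = -198 - 6k
Set equal to 0: -6k = 198, so k = -33.

-33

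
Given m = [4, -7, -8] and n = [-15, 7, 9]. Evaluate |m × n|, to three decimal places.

i: (-7)·9 - (-8)·7 = -63 - (-56) = -7
j: (-8)·(-15) - 4·9 = 120 - 36 = 84
k: 4·7 - (-7)·(-15) = 28 - 105 = -77
m × n = (-7, 84, -77)
|m × n| = √((-7)² + 84² + (-77)²) = √13034 ≈ 114.1665

114.167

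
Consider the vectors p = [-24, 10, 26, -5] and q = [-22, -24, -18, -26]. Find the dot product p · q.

-50

p · q = (-24)·(-22) + 10·(-24) + 26·(-18) + (-5)·(-26) = 528 - 240 - 468 + 130 = -50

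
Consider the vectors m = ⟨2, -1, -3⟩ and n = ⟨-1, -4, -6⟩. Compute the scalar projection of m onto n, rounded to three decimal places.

m · n = 2·(-1) + (-1)·(-4) + (-3)·(-6) = -2 + 4 + 18 = 20
|n| = √(1 + 16 + 36) = √53 ≈ 7.2801
comp_n m = 20 / √53 ≈ 2.747

2.747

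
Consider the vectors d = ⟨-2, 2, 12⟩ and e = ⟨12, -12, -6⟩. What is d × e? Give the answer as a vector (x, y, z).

i: 2·(-6) - 12·(-12) = -12 - (-144) = 132
j: 12·12 - (-2)·(-6) = 144 - 12 = 132
k: (-2)·(-12) - 2·12 = 24 - 24 = 0
d × e = (132, 132, 0)

(132, 132, 0)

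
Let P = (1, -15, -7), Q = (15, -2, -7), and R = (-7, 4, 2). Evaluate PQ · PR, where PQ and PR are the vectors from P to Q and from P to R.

PQ = Q − P = (14, 13, 0)
PR = R − P = (-8, 19, 9)
PQ · PR = 14·(-8) + 13·19 + 0·9 = -112 + 247 + 0 = 135

135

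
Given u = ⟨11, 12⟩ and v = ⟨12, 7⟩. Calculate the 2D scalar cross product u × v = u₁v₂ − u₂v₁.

11·7 - 12·12 = 77 - 144 = -67

-67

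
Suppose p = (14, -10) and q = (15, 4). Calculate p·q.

170

p · q = 14·15 + (-10)·4 = 210 - 40 = 170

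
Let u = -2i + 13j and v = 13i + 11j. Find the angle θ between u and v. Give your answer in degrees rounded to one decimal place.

58.5

u · v = (-2)·13 + 13·11 = -26 + 143 = 117
|u|² = 4 + 169 = 173,  |u| = √173 ≈ 13.152946
|v|² = 169 + 121 = 290,  |v| = √290 ≈ 17.029386
cos θ = 117 / (13.152946 · 17.029386) ≈ 0.52235
θ = arccos(0.52235) ≈ 58.5°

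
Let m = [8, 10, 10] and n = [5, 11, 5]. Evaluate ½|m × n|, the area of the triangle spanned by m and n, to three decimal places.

35.861

i: 10·5 - 10·11 = 50 - 110 = -60
j: 10·5 - 8·5 = 50 - 40 = 10
k: 8·11 - 10·5 = 88 - 50 = 38
m × n = (-60, 10, 38)
|m × n| = √((-60)² + 10² + 38²) = √5144 ≈ 71.7217
area = ½ · 71.7217 ≈ 35.861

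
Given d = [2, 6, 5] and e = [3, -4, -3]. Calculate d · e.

d · e = 2·3 + 6·(-4) + 5·(-3) = 6 - 24 - 15 = -33

-33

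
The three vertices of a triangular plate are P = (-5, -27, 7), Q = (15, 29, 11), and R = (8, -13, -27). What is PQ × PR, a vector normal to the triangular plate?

PQ = (20, 56, 4)
PR = (13, 14, -34)
i: 56·(-34) - 4·14 = -1904 - 56 = -1960
j: 4·13 - 20·(-34) = 52 - (-680) = 732
k: 20·14 - 56·13 = 280 - 728 = -448
PQ × PR = (-1960, 732, -448)

(-1960, 732, -448)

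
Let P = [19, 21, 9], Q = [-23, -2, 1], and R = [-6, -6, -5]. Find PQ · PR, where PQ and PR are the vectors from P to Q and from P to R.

1783

PQ = Q − P = (-42, -23, -8)
PR = R − P = (-25, -27, -14)
PQ · PR = (-42)·(-25) + (-23)·(-27) + (-8)·(-14) = 1050 + 621 + 112 = 1783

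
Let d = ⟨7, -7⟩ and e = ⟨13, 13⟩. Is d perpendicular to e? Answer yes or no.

d · e = 7·13 + (-7)·13 = 91 - 91 = 0
Zero, so the vectors are orthogonal.

yes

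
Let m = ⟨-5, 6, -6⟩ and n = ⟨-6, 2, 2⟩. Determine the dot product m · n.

m · n = (-5)·(-6) + 6·2 + (-6)·2 = 30 + 12 - 12 = 30

30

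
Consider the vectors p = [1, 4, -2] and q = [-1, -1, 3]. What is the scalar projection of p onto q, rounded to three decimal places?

-3.317

p · q = 1·(-1) + 4·(-1) + (-2)·3 = -1 - 4 - 6 = -11
|q| = √(1 + 1 + 9) = √11 ≈ 3.3166
comp_q p = -11 / √11 ≈ -3.317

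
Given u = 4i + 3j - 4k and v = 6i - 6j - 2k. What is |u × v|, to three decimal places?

54.037

i: 3·(-2) - (-4)·(-6) = -6 - 24 = -30
j: (-4)·6 - 4·(-2) = -24 - (-8) = -16
k: 4·(-6) - 3·6 = -24 - 18 = -42
u × v = (-30, -16, -42)
|u × v| = √((-30)² + (-16)² + (-42)²) = √2920 ≈ 54.0370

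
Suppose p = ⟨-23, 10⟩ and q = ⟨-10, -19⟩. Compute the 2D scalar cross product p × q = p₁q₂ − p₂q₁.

537

(-23)·(-19) - 10·(-10) = 437 - (-100) = 537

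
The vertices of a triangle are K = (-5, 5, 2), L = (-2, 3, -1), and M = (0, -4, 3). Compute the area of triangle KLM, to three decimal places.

KL = (3, -2, -3),  KM = (5, -9, 1)
i: (-2)·1 - (-3)·(-9) = -2 - 27 = -29
j: (-3)·5 - 3·1 = -15 - 3 = -18
k: 3·(-9) - (-2)·5 = -27 - (-10) = -17
KL × KM = (-29, -18, -17)
|KL × KM| = √1454 ≈ 38.1314
area = ½ · 38.1314 ≈ 19.066

19.066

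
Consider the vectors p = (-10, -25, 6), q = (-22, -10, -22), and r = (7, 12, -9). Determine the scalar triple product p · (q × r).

q × r:
i: (-10)·(-9) - (-22)·12 = 90 - (-264) = 354
j: (-22)·7 - (-22)·(-9) = -154 - 198 = -352
k: (-22)·12 - (-10)·7 = -264 - (-70) = -194
q × r = (354, -352, -194)
p · (q × r) = (-10)·354 + (-25)·(-352) + 6·(-194) = -3540 + 8800 - 1164 = 4096

4096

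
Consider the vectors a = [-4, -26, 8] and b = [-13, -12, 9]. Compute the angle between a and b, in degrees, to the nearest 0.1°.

37.0

a · b = (-4)·(-13) + (-26)·(-12) + 8·9 = 52 + 312 + 72 = 436
|a|² = 16 + 676 + 64 = 756,  |a| = √756 ≈ 27.495454
|b|² = 169 + 144 + 81 = 394,  |b| = √394 ≈ 19.849433
cos θ = 436 / (27.495454 · 19.849433) ≈ 0.79887
θ = arccos(0.79887) ≈ 37.0°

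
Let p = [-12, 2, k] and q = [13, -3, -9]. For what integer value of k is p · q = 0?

p · q = (-12)·13 + 2·(-3) + k·(-9) = -162 - 9k
Set equal to 0: -9k = 162, so k = -18.

-18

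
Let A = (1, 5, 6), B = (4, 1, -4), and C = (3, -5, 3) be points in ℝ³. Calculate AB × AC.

(-88, -11, -22)

AB = (3, -4, -10)
AC = (2, -10, -3)
i: (-4)·(-3) - (-10)·(-10) = 12 - 100 = -88
j: (-10)·2 - 3·(-3) = -20 - (-9) = -11
k: 3·(-10) - (-4)·2 = -30 - (-8) = -22
AB × AC = (-88, -11, -22)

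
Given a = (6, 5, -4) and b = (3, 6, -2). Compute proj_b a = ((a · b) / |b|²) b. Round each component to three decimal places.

(3.429, 6.857, -2.286)

a · b = 6·3 + 5·6 + (-4)·(-2) = 18 + 30 + 8 = 56
|b|² = 9 + 36 + 4 = 49
proj_b a = (56/49) · (3, 6, -2) ≈ (3.429, 6.857, -2.286)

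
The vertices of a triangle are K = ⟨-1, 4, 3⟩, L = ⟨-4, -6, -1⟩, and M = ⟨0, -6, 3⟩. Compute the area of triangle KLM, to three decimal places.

28.355

KL = (-3, -10, -4),  KM = (1, -10, 0)
i: (-10)·0 - (-4)·(-10) = 0 - 40 = -40
j: (-4)·1 - (-3)·0 = -4 - 0 = -4
k: (-3)·(-10) - (-10)·1 = 30 - (-10) = 40
KL × KM = (-40, -4, 40)
|KL × KM| = √3216 ≈ 56.7098
area = ½ · 56.7098 ≈ 28.355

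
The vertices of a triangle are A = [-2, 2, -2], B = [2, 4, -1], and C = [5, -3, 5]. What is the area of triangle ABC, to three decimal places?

AB = (4, 2, 1),  AC = (7, -5, 7)
i: 2·7 - 1·(-5) = 14 - (-5) = 19
j: 1·7 - 4·7 = 7 - 28 = -21
k: 4·(-5) - 2·7 = -20 - 14 = -34
AB × AC = (19, -21, -34)
|AB × AC| = √1958 ≈ 44.2493
area = ½ · 44.2493 ≈ 22.125

22.125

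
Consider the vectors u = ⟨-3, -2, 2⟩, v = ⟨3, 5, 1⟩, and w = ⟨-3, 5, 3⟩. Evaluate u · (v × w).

54

v × w:
i: 5·3 - 1·5 = 15 - 5 = 10
j: 1·(-3) - 3·3 = -3 - 9 = -12
k: 3·5 - 5·(-3) = 15 - (-15) = 30
v × w = (10, -12, 30)
u · (v × w) = (-3)·10 + (-2)·(-12) + 2·30 = -30 + 24 + 60 = 54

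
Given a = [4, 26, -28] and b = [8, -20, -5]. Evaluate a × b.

i: 26·(-5) - (-28)·(-20) = -130 - 560 = -690
j: (-28)·8 - 4·(-5) = -224 - (-20) = -204
k: 4·(-20) - 26·8 = -80 - 208 = -288
a × b = (-690, -204, -288)

(-690, -204, -288)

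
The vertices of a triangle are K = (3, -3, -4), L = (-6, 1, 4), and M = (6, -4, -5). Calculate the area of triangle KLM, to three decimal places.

7.906

KL = (-9, 4, 8),  KM = (3, -1, -1)
i: 4·(-1) - 8·(-1) = -4 - (-8) = 4
j: 8·3 - (-9)·(-1) = 24 - 9 = 15
k: (-9)·(-1) - 4·3 = 9 - 12 = -3
KL × KM = (4, 15, -3)
|KL × KM| = √250 ≈ 15.8114
area = ½ · 15.8114 ≈ 7.906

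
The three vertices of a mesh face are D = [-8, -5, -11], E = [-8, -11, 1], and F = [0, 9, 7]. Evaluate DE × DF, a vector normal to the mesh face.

DE = (0, -6, 12)
DF = (8, 14, 18)
i: (-6)·18 - 12·14 = -108 - 168 = -276
j: 12·8 - 0·18 = 96 - 0 = 96
k: 0·14 - (-6)·8 = 0 - (-48) = 48
DE × DF = (-276, 96, 48)

(-276, 96, 48)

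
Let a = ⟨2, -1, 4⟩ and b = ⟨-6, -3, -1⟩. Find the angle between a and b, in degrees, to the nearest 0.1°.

114.7

a · b = 2·(-6) + (-1)·(-3) + 4·(-1) = -12 + 3 - 4 = -13
|a|² = 4 + 1 + 16 = 21,  |a| = √21 ≈ 4.582576
|b|² = 36 + 9 + 1 = 46,  |b| = √46 ≈ 6.782330
cos θ = -13 / (4.582576 · 6.782330) ≈ -0.41827
θ = arccos(-0.41827) ≈ 114.7°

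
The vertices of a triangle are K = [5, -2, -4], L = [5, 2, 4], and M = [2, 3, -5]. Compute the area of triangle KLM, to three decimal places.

KL = (0, 4, 8),  KM = (-3, 5, -1)
i: 4·(-1) - 8·5 = -4 - 40 = -44
j: 8·(-3) - 0·(-1) = -24 - 0 = -24
k: 0·5 - 4·(-3) = 0 - (-12) = 12
KL × KM = (-44, -24, 12)
|KL × KM| = √2656 ≈ 51.5364
area = ½ · 51.5364 ≈ 25.768

25.768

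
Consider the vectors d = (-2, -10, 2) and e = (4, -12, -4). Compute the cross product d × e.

(64, 0, 64)

i: (-10)·(-4) - 2·(-12) = 40 - (-24) = 64
j: 2·4 - (-2)·(-4) = 8 - 8 = 0
k: (-2)·(-12) - (-10)·4 = 24 - (-40) = 64
d × e = (64, 0, 64)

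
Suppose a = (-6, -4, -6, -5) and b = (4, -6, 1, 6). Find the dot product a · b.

a · b = (-6)·4 + (-4)·(-6) + (-6)·1 + (-5)·6 = -24 + 24 - 6 - 30 = -36

-36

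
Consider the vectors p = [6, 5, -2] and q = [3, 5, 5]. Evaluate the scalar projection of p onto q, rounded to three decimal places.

p · q = 6·3 + 5·5 + (-2)·5 = 18 + 25 - 10 = 33
|q| = √(9 + 25 + 25) = √59 ≈ 7.6811
comp_q p = 33 / √59 ≈ 4.296

4.296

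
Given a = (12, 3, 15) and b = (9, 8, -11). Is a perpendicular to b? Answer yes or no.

no

a · b = 12·9 + 3·8 + 15·(-11) = 108 + 24 - 165 = -33
Nonzero, so the vectors are not orthogonal.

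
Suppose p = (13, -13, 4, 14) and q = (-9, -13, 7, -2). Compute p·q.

52

p · q = 13·(-9) + (-13)·(-13) + 4·7 + 14·(-2) = -117 + 169 + 28 - 28 = 52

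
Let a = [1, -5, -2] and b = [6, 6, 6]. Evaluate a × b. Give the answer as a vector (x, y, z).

i: (-5)·6 - (-2)·6 = -30 - (-12) = -18
j: (-2)·6 - 1·6 = -12 - 6 = -18
k: 1·6 - (-5)·6 = 6 - (-30) = 36
a × b = (-18, -18, 36)

(-18, -18, 36)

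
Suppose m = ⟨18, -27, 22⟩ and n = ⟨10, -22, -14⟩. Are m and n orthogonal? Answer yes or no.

m · n = 18·10 + (-27)·(-22) + 22·(-14) = 180 + 594 - 308 = 466
Nonzero, so the vectors are not orthogonal.

no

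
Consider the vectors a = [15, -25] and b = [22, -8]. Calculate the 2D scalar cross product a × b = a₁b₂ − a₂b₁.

430

15·(-8) - (-25)·22 = -120 - (-550) = 430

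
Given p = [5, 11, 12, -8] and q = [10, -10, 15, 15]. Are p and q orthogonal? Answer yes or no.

yes

p · q = 5·10 + 11·(-10) + 12·15 + (-8)·15 = 50 - 110 + 180 - 120 = 0
Zero, so the vectors are orthogonal.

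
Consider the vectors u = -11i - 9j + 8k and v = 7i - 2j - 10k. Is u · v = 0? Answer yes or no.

no

u · v = (-11)·7 + (-9)·(-2) + 8·(-10) = -77 + 18 - 80 = -139
Nonzero, so the vectors are not orthogonal.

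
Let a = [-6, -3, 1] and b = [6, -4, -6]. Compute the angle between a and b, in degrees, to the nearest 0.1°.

a · b = (-6)·6 + (-3)·(-4) + 1·(-6) = -36 + 12 - 6 = -30
|a|² = 36 + 9 + 1 = 46,  |a| = √46 ≈ 6.782330
|b|² = 36 + 16 + 36 = 88,  |b| = √88 ≈ 9.380832
cos θ = -30 / (6.782330 · 9.380832) ≈ -0.47152
θ = arccos(-0.47152) ≈ 118.1°

118.1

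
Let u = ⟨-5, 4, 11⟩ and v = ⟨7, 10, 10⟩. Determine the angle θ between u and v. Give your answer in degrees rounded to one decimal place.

u · v = (-5)·7 + 4·10 + 11·10 = -35 + 40 + 110 = 115
|u|² = 25 + 16 + 121 = 162,  |u| = √162 ≈ 12.727922
|v|² = 49 + 100 + 100 = 249,  |v| = √249 ≈ 15.779734
cos θ = 115 / (12.727922 · 15.779734) ≈ 0.57259
θ = arccos(0.57259) ≈ 55.1°

55.1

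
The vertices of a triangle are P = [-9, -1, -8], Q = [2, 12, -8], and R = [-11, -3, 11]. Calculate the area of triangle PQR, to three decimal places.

PQ = (11, 13, 0),  PR = (-2, -2, 19)
i: 13·19 - 0·(-2) = 247 - 0 = 247
j: 0·(-2) - 11·19 = 0 - 209 = -209
k: 11·(-2) - 13·(-2) = -22 - (-26) = 4
PQ × PR = (247, -209, 4)
|PQ × PR| = √104706 ≈ 323.5831
area = ½ · 323.5831 ≈ 161.792

161.792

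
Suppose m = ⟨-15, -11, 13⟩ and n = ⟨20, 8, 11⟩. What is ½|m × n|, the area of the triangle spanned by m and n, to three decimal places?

245.586

i: (-11)·11 - 13·8 = -121 - 104 = -225
j: 13·20 - (-15)·11 = 260 - (-165) = 425
k: (-15)·8 - (-11)·20 = -120 - (-220) = 100
m × n = (-225, 425, 100)
|m × n| = √((-225)² + 425² + 100²) = √241250 ≈ 491.1721
area = ½ · 491.1721 ≈ 245.586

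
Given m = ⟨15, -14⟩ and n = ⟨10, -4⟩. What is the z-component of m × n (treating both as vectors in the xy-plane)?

80

15·(-4) - (-14)·10 = -60 - (-140) = 80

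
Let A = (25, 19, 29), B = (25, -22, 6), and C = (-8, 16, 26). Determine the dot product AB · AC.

AB = B − A = (0, -41, -23)
AC = C − A = (-33, -3, -3)
AB · AC = 0·(-33) + (-41)·(-3) + (-23)·(-3) = 0 + 123 + 69 = 192

192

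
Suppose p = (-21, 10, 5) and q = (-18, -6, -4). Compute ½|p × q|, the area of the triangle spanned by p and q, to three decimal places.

176.077

i: 10·(-4) - 5·(-6) = -40 - (-30) = -10
j: 5·(-18) - (-21)·(-4) = -90 - 84 = -174
k: (-21)·(-6) - 10·(-18) = 126 - (-180) = 306
p × q = (-10, -174, 306)
|p × q| = √((-10)² + (-174)² + 306²) = √124012 ≈ 352.1534
area = ½ · 352.1534 ≈ 176.077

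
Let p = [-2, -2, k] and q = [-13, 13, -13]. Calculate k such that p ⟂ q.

p · q = (-2)·(-13) + (-2)·13 + k·(-13) = 0 - 13k
Set equal to 0: -13k = 0, so k = 0.

0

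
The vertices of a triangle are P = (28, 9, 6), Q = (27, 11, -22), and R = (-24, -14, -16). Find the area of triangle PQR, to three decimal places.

797.783

PQ = (-1, 2, -28),  PR = (-52, -23, -22)
i: 2·(-22) - (-28)·(-23) = -44 - 644 = -688
j: (-28)·(-52) - (-1)·(-22) = 1456 - 22 = 1434
k: (-1)·(-23) - 2·(-52) = 23 - (-104) = 127
PQ × PR = (-688, 1434, 127)
|PQ × PR| = √2545829 ≈ 1595.5654
area = ½ · 1595.5654 ≈ 797.783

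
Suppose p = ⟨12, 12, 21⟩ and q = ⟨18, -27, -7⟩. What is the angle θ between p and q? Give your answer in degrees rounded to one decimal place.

p · q = 12·18 + 12·(-27) + 21·(-7) = 216 - 324 - 147 = -255
|p|² = 144 + 144 + 441 = 729,  |p| = √729 ≈ 27.000000
|q|² = 324 + 729 + 49 = 1102,  |q| = √1102 ≈ 33.196385
cos θ = -255 / (27.000000 · 33.196385) ≈ -0.28450
θ = arccos(-0.28450) ≈ 106.5°

106.5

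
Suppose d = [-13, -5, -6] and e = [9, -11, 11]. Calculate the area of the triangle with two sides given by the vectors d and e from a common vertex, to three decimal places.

120.318

i: (-5)·11 - (-6)·(-11) = -55 - 66 = -121
j: (-6)·9 - (-13)·11 = -54 - (-143) = 89
k: (-13)·(-11) - (-5)·9 = 143 - (-45) = 188
d × e = (-121, 89, 188)
|d × e| = √((-121)² + 89² + 188²) = √57906 ≈ 240.6367
area = ½ · 240.6367 ≈ 120.318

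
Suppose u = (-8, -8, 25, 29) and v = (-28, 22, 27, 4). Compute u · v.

u · v = (-8)·(-28) + (-8)·22 + 25·27 + 29·4 = 224 - 176 + 675 + 116 = 839

839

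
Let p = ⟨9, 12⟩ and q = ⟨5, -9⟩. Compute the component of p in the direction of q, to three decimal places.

p · q = 9·5 + 12·(-9) = 45 - 108 = -63
|q| = √(25 + 81) = √106 ≈ 10.2956
comp_q p = -63 / √106 ≈ -6.119

-6.119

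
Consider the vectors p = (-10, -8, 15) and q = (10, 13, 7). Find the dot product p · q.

-99

p · q = (-10)·10 + (-8)·13 + 15·7 = -100 - 104 + 105 = -99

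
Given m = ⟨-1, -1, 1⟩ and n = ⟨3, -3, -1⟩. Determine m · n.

m · n = (-1)·3 + (-1)·(-3) + 1·(-1) = -3 + 3 - 1 = -1

-1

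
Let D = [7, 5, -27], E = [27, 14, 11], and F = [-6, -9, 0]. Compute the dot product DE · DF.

DE = E − D = (20, 9, 38)
DF = F − D = (-13, -14, 27)
DE · DF = 20·(-13) + 9·(-14) + 38·27 = -260 - 126 + 1026 = 640

640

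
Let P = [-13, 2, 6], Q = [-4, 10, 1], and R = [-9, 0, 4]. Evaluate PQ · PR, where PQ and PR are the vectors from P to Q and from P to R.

30

PQ = Q − P = (9, 8, -5)
PR = R − P = (4, -2, -2)
PQ · PR = 9·4 + 8·(-2) + (-5)·(-2) = 36 - 16 + 10 = 30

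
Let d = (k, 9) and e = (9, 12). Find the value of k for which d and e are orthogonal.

-12

d · e = k·9 + 9·12 = 108 + 9k
Set equal to 0: 9k = -108, so k = -12.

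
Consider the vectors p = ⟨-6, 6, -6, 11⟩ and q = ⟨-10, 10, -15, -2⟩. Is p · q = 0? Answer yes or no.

p · q = (-6)·(-10) + 6·10 + (-6)·(-15) + 11·(-2) = 60 + 60 + 90 - 22 = 188
Nonzero, so the vectors are not orthogonal.

no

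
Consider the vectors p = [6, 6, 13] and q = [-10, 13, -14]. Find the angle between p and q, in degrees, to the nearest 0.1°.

119.3

p · q = 6·(-10) + 6·13 + 13·(-14) = -60 + 78 - 182 = -164
|p|² = 36 + 36 + 169 = 241,  |p| = √241 ≈ 15.524175
|q|² = 100 + 169 + 196 = 465,  |q| = √465 ≈ 21.563859
cos θ = -164 / (15.524175 · 21.563859) ≈ -0.48990
θ = arccos(-0.48990) ≈ 119.3°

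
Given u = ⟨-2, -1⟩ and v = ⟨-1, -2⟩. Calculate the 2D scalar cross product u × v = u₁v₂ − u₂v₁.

3

(-2)·(-2) - (-1)·(-1) = 4 - 1 = 3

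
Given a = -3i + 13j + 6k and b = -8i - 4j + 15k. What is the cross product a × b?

(219, -3, 116)

i: 13·15 - 6·(-4) = 195 - (-24) = 219
j: 6·(-8) - (-3)·15 = -48 - (-45) = -3
k: (-3)·(-4) - 13·(-8) = 12 - (-104) = 116
a × b = (219, -3, 116)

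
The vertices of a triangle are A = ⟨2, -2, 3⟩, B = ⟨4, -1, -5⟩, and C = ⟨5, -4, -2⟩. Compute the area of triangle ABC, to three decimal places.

AB = (2, 1, -8),  AC = (3, -2, -5)
i: 1·(-5) - (-8)·(-2) = -5 - 16 = -21
j: (-8)·3 - 2·(-5) = -24 - (-10) = -14
k: 2·(-2) - 1·3 = -4 - 3 = -7
AB × AC = (-21, -14, -7)
|AB × AC| = √686 ≈ 26.1916
area = ½ · 26.1916 ≈ 13.096

13.096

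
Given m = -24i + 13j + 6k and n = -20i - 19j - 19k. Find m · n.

119

m · n = (-24)·(-20) + 13·(-19) + 6·(-19) = 480 - 247 - 114 = 119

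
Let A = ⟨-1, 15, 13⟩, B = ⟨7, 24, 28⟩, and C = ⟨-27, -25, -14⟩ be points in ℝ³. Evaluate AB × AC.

(357, -174, -86)

AB = (8, 9, 15)
AC = (-26, -40, -27)
i: 9·(-27) - 15·(-40) = -243 - (-600) = 357
j: 15·(-26) - 8·(-27) = -390 - (-216) = -174
k: 8·(-40) - 9·(-26) = -320 - (-234) = -86
AB × AC = (357, -174, -86)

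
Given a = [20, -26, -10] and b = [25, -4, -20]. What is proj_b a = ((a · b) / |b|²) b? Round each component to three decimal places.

a · b = 20·25 + (-26)·(-4) + (-10)·(-20) = 500 + 104 + 200 = 804
|b|² = 625 + 16 + 400 = 1041
proj_b a = (804/1041) · (25, -4, -20) ≈ (19.308, -3.089, -15.447)

(19.308, -3.089, -15.447)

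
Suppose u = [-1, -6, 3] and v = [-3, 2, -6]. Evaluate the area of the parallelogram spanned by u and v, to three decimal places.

i: (-6)·(-6) - 3·2 = 36 - 6 = 30
j: 3·(-3) - (-1)·(-6) = -9 - 6 = -15
k: (-1)·2 - (-6)·(-3) = -2 - 18 = -20
u × v = (30, -15, -20)
|u × v| = √(30² + (-15)² + (-20)²) = √1525 ≈ 39.0512

39.051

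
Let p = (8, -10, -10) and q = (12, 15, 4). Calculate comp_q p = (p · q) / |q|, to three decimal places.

p · q = 8·12 + (-10)·15 + (-10)·4 = 96 - 150 - 40 = -94
|q| = √(144 + 225 + 16) = √385 ≈ 19.6214
comp_q p = -94 / √385 ≈ -4.791

-4.791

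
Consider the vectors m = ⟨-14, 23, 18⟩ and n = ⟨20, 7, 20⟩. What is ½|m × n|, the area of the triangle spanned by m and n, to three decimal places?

456.213

i: 23·20 - 18·7 = 460 - 126 = 334
j: 18·20 - (-14)·20 = 360 - (-280) = 640
k: (-14)·7 - 23·20 = -98 - 460 = -558
m × n = (334, 640, -558)
|m × n| = √(334² + 640² + (-558)²) = √832520 ≈ 912.4253
area = ½ · 912.4253 ≈ 456.213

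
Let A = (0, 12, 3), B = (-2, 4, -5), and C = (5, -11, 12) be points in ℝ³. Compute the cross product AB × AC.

AB = (-2, -8, -8)
AC = (5, -23, 9)
i: (-8)·9 - (-8)·(-23) = -72 - 184 = -256
j: (-8)·5 - (-2)·9 = -40 - (-18) = -22
k: (-2)·(-23) - (-8)·5 = 46 - (-40) = 86
AB × AC = (-256, -22, 86)

(-256, -22, 86)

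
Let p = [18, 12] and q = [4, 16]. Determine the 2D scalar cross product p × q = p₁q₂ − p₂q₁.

18·16 - 12·4 = 288 - 48 = 240

240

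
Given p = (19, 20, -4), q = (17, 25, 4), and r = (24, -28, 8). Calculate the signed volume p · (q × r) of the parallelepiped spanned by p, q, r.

9432

q × r:
i: 25·8 - 4·(-28) = 200 - (-112) = 312
j: 4·24 - 17·8 = 96 - 136 = -40
k: 17·(-28) - 25·24 = -476 - 600 = -1076
q × r = (312, -40, -1076)
p · (q × r) = 19·312 + 20·(-40) + (-4)·(-1076) = 5928 - 800 + 4304 = 9432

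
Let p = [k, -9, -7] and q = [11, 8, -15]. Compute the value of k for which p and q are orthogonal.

-3

p · q = k·11 + (-9)·8 + (-7)·(-15) = 33 + 11k
Set equal to 0: 11k = -33, so k = -3.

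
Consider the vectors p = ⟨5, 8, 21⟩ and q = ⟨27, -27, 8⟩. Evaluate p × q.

(631, 527, -351)

i: 8·8 - 21·(-27) = 64 - (-567) = 631
j: 21·27 - 5·8 = 567 - 40 = 527
k: 5·(-27) - 8·27 = -135 - 216 = -351
p × q = (631, 527, -351)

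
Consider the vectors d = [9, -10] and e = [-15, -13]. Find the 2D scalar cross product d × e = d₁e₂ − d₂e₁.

-267

9·(-13) - (-10)·(-15) = -117 - 150 = -267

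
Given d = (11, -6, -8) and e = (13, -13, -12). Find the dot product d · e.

d · e = 11·13 + (-6)·(-13) + (-8)·(-12) = 143 + 78 + 96 = 317

317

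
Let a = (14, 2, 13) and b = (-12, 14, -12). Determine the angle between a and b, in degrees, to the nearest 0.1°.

134.5

a · b = 14·(-12) + 2·14 + 13·(-12) = -168 + 28 - 156 = -296
|a|² = 196 + 4 + 169 = 369,  |a| = √369 ≈ 19.209373
|b|² = 144 + 196 + 144 = 484,  |b| = √484 ≈ 22.000000
cos θ = -296 / (19.209373 · 22.000000) ≈ -0.70042
θ = arccos(-0.70042) ≈ 134.5°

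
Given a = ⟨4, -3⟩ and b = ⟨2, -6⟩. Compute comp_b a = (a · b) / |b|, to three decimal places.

a · b = 4·2 + (-3)·(-6) = 8 + 18 = 26
|b| = √(4 + 36) = √40 ≈ 6.3246
comp_b a = 26 / √40 ≈ 4.111

4.111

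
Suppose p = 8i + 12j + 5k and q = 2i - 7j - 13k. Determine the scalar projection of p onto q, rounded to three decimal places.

-8.926

p · q = 8·2 + 12·(-7) + 5·(-13) = 16 - 84 - 65 = -133
|q| = √(4 + 49 + 169) = √222 ≈ 14.8997
comp_q p = -133 / √222 ≈ -8.926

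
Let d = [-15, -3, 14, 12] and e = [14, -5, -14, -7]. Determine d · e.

d · e = (-15)·14 + (-3)·(-5) + 14·(-14) + 12·(-7) = -210 + 15 - 196 - 84 = -475

-475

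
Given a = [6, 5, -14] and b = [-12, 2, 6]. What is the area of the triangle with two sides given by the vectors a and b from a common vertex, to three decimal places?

80.579

i: 5·6 - (-14)·2 = 30 - (-28) = 58
j: (-14)·(-12) - 6·6 = 168 - 36 = 132
k: 6·2 - 5·(-12) = 12 - (-60) = 72
a × b = (58, 132, 72)
|a × b| = √(58² + 132² + 72²) = √25972 ≈ 161.1583
area = ½ · 161.1583 ≈ 80.579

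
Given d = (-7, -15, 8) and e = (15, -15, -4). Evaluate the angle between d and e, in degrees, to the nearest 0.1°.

d · e = (-7)·15 + (-15)·(-15) + 8·(-4) = -105 + 225 - 32 = 88
|d|² = 49 + 225 + 64 = 338,  |d| = √338 ≈ 18.384776
|e|² = 225 + 225 + 16 = 466,  |e| = √466 ≈ 21.587033
cos θ = 88 / (18.384776 · 21.587033) ≈ 0.22173
θ = arccos(0.22173) ≈ 77.2°

77.2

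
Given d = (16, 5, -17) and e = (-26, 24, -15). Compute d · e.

-41

d · e = 16·(-26) + 5·24 + (-17)·(-15) = -416 + 120 + 255 = -41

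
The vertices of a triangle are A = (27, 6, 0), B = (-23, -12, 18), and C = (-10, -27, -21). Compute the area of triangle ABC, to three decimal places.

AB = (-50, -18, 18),  AC = (-37, -33, -21)
i: (-18)·(-21) - 18·(-33) = 378 - (-594) = 972
j: 18·(-37) - (-50)·(-21) = -666 - 1050 = -1716
k: (-50)·(-33) - (-18)·(-37) = 1650 - 666 = 984
AB × AC = (972, -1716, 984)
|AB × AC| = √4857696 ≈ 2204.0181
area = ½ · 2204.0181 ≈ 1102.009

1102.009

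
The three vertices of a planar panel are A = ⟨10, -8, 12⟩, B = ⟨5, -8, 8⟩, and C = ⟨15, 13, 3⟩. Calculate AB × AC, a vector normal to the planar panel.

AB = (-5, 0, -4)
AC = (5, 21, -9)
i: 0·(-9) - (-4)·21 = 0 - (-84) = 84
j: (-4)·5 - (-5)·(-9) = -20 - 45 = -65
k: (-5)·21 - 0·5 = -105 - 0 = -105
AB × AC = (84, -65, -105)

(84, -65, -105)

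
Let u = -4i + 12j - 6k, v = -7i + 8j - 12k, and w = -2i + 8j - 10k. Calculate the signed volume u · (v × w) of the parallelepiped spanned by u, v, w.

v × w:
i: 8·(-10) - (-12)·8 = -80 - (-96) = 16
j: (-12)·(-2) - (-7)·(-10) = 24 - 70 = -46
k: (-7)·8 - 8·(-2) = -56 - (-16) = -40
v × w = (16, -46, -40)
u · (v × w) = (-4)·16 + 12·(-46) + (-6)·(-40) = -64 - 552 + 240 = -376

-376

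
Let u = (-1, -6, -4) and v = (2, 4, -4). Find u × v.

(40, -12, 8)

i: (-6)·(-4) - (-4)·4 = 24 - (-16) = 40
j: (-4)·2 - (-1)·(-4) = -8 - 4 = -12
k: (-1)·4 - (-6)·2 = -4 - (-12) = 8
u × v = (40, -12, 8)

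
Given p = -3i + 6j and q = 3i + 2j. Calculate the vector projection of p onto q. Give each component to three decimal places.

p · q = (-3)·3 + 6·2 = -9 + 12 = 3
|q|² = 9 + 4 = 13
proj_q p = (3/13) · (3, 2) ≈ (0.692, 0.462)

(0.692, 0.462)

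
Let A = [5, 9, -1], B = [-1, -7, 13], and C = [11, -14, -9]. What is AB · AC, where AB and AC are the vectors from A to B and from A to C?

220

AB = B − A = (-6, -16, 14)
AC = C − A = (6, -23, -8)
AB · AC = (-6)·6 + (-16)·(-23) + 14·(-8) = -36 + 368 - 112 = 220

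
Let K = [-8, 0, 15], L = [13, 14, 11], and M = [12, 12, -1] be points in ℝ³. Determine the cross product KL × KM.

KL = (21, 14, -4)
KM = (20, 12, -16)
i: 14·(-16) - (-4)·12 = -224 - (-48) = -176
j: (-4)·20 - 21·(-16) = -80 - (-336) = 256
k: 21·12 - 14·20 = 252 - 280 = -28
KL × KM = (-176, 256, -28)

(-176, 256, -28)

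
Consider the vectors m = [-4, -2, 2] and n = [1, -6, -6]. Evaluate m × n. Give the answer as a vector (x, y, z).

(24, -22, 26)

i: (-2)·(-6) - 2·(-6) = 12 - (-12) = 24
j: 2·1 - (-4)·(-6) = 2 - 24 = -22
k: (-4)·(-6) - (-2)·1 = 24 - (-2) = 26
m × n = (24, -22, 26)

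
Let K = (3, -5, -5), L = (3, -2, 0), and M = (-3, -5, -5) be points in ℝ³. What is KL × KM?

(0, -30, 18)

KL = (0, 3, 5)
KM = (-6, 0, 0)
i: 3·0 - 5·0 = 0 - 0 = 0
j: 5·(-6) - 0·0 = -30 - 0 = -30
k: 0·0 - 3·(-6) = 0 - (-18) = 18
KL × KM = (0, -30, 18)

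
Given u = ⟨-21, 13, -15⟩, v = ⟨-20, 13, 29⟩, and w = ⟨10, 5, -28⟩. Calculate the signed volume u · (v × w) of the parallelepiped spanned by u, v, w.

10629

v × w:
i: 13·(-28) - 29·5 = -364 - 145 = -509
j: 29·10 - (-20)·(-28) = 290 - 560 = -270
k: (-20)·5 - 13·10 = -100 - 130 = -230
v × w = (-509, -270, -230)
u · (v × w) = (-21)·(-509) + 13·(-270) + (-15)·(-230) = 10689 - 3510 + 3450 = 10629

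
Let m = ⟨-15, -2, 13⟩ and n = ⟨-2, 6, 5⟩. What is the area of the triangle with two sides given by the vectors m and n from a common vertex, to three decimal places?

i: (-2)·5 - 13·6 = -10 - 78 = -88
j: 13·(-2) - (-15)·5 = -26 - (-75) = 49
k: (-15)·6 - (-2)·(-2) = -90 - 4 = -94
m × n = (-88, 49, -94)
|m × n| = √((-88)² + 49² + (-94)²) = √18981 ≈ 137.7716
area = ½ · 137.7716 ≈ 68.886

68.886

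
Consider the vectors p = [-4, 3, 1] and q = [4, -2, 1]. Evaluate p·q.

-21

p · q = (-4)·4 + 3·(-2) + 1·1 = -16 - 6 + 1 = -21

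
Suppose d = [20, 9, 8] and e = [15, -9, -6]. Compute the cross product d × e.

i: 9·(-6) - 8·(-9) = -54 - (-72) = 18
j: 8·15 - 20·(-6) = 120 - (-120) = 240
k: 20·(-9) - 9·15 = -180 - 135 = -315
d × e = (18, 240, -315)

(18, 240, -315)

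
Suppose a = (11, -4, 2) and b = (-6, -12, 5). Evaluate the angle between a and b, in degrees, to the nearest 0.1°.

92.7

a · b = 11·(-6) + (-4)·(-12) + 2·5 = -66 + 48 + 10 = -8
|a|² = 121 + 16 + 4 = 141,  |a| = √141 ≈ 11.874342
|b|² = 36 + 144 + 25 = 205,  |b| = √205 ≈ 14.317821
cos θ = -8 / (11.874342 · 14.317821) ≈ -0.04705
θ = arccos(-0.04705) ≈ 92.7°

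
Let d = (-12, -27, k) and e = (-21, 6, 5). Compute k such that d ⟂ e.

d · e = (-12)·(-21) + (-27)·6 + k·5 = 90 + 5k
Set equal to 0: 5k = -90, so k = -18.

-18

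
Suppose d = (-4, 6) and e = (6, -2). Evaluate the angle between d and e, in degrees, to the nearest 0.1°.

d · e = (-4)·6 + 6·(-2) = -24 - 12 = -36
|d|² = 16 + 36 = 52,  |d| = √52 ≈ 7.211103
|e|² = 36 + 4 = 40,  |e| = √40 ≈ 6.324555
cos θ = -36 / (7.211103 · 6.324555) ≈ -0.78935
θ = arccos(-0.78935) ≈ 142.1°

142.1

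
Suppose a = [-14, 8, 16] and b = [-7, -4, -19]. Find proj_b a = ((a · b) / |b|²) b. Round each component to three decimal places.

a · b = (-14)·(-7) + 8·(-4) + 16·(-19) = 98 - 32 - 304 = -238
|b|² = 49 + 16 + 361 = 426
proj_b a = (-238/426) · (-7, -4, -19) ≈ (3.911, 2.235, 10.615)

(3.911, 2.235, 10.615)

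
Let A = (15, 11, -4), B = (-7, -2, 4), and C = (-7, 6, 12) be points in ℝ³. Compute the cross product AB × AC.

AB = (-22, -13, 8)
AC = (-22, -5, 16)
i: (-13)·16 - 8·(-5) = -208 - (-40) = -168
j: 8·(-22) - (-22)·16 = -176 - (-352) = 176
k: (-22)·(-5) - (-13)·(-22) = 110 - 286 = -176
AB × AC = (-168, 176, -176)

(-168, 176, -176)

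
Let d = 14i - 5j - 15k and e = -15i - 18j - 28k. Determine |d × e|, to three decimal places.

710.294

i: (-5)·(-28) - (-15)·(-18) = 140 - 270 = -130
j: (-15)·(-15) - 14·(-28) = 225 - (-392) = 617
k: 14·(-18) - (-5)·(-15) = -252 - 75 = -327
d × e = (-130, 617, -327)
|d × e| = √((-130)² + 617² + (-327)²) = √504518 ≈ 710.2943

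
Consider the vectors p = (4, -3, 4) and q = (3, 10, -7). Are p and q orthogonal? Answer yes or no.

no

p · q = 4·3 + (-3)·10 + 4·(-7) = 12 - 30 - 28 = -46
Nonzero, so the vectors are not orthogonal.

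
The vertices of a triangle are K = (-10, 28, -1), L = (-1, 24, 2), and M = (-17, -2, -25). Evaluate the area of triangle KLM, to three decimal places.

KL = (9, -4, 3),  KM = (-7, -30, -24)
i: (-4)·(-24) - 3·(-30) = 96 - (-90) = 186
j: 3·(-7) - 9·(-24) = -21 - (-216) = 195
k: 9·(-30) - (-4)·(-7) = -270 - 28 = -298
KL × KM = (186, 195, -298)
|KL × KM| = √161425 ≈ 401.7773
area = ½ · 401.7773 ≈ 200.889

200.889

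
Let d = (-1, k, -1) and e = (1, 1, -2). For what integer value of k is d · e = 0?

d · e = (-1)·1 + k·1 + (-1)·(-2) = 1 + 1k
Set equal to 0: 1k = -1, so k = -1.

-1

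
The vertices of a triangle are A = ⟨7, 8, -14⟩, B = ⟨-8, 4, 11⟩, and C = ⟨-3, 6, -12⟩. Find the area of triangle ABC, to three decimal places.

AB = (-15, -4, 25),  AC = (-10, -2, 2)
i: (-4)·2 - 25·(-2) = -8 - (-50) = 42
j: 25·(-10) - (-15)·2 = -250 - (-30) = -220
k: (-15)·(-2) - (-4)·(-10) = 30 - 40 = -10
AB × AC = (42, -220, -10)
|AB × AC| = √50264 ≈ 224.1963
area = ½ · 224.1963 ≈ 112.098

112.098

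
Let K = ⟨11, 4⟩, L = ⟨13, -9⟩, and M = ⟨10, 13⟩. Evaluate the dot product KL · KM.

-119

KL = L − K = (2, -13)
KM = M − K = (-1, 9)
KL · KM = 2·(-1) + (-13)·9 = -2 - 117 = -119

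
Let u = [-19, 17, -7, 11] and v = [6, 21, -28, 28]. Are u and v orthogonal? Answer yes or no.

u · v = (-19)·6 + 17·21 + (-7)·(-28) + 11·28 = -114 + 357 + 196 + 308 = 747
Nonzero, so the vectors are not orthogonal.

no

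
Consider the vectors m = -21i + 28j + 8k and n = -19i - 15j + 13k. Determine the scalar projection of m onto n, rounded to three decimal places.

m · n = (-21)·(-19) + 28·(-15) + 8·13 = 399 - 420 + 104 = 83
|n| = √(361 + 225 + 169) = √755 ≈ 27.4773
comp_n m = 83 / √755 ≈ 3.021

3.021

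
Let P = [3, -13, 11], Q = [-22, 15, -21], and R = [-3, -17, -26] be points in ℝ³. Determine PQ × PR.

PQ = (-25, 28, -32)
PR = (-6, -4, -37)
i: 28·(-37) - (-32)·(-4) = -1036 - 128 = -1164
j: (-32)·(-6) - (-25)·(-37) = 192 - 925 = -733
k: (-25)·(-4) - 28·(-6) = 100 - (-168) = 268
PQ × PR = (-1164, -733, 268)

(-1164, -733, 268)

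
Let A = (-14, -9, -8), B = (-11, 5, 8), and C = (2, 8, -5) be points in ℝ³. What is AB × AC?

(-230, 247, -173)

AB = (3, 14, 16)
AC = (16, 17, 3)
i: 14·3 - 16·17 = 42 - 272 = -230
j: 16·16 - 3·3 = 256 - 9 = 247
k: 3·17 - 14·16 = 51 - 224 = -173
AB × AC = (-230, 247, -173)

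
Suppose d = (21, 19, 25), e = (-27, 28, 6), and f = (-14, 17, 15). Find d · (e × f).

11102

e × f:
i: 28·15 - 6·17 = 420 - 102 = 318
j: 6·(-14) - (-27)·15 = -84 - (-405) = 321
k: (-27)·17 - 28·(-14) = -459 - (-392) = -67
e × f = (318, 321, -67)
d · (e × f) = 21·318 + 19·321 + 25·(-67) = 6678 + 6099 - 1675 = 11102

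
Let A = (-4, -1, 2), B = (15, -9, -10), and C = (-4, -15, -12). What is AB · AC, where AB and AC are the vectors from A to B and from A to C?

AB = B − A = (19, -8, -12)
AC = C − A = (0, -14, -14)
AB · AC = 19·0 + (-8)·(-14) + (-12)·(-14) = 0 + 112 + 168 = 280

280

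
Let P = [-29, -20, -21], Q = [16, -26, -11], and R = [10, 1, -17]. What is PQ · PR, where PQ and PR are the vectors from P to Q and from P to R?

1669

PQ = Q − P = (45, -6, 10)
PR = R − P = (39, 21, 4)
PQ · PR = 45·39 + (-6)·21 + 10·4 = 1755 - 126 + 40 = 1669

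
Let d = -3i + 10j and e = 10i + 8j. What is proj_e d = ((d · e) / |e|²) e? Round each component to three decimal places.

d · e = (-3)·10 + 10·8 = -30 + 80 = 50
|e|² = 100 + 64 = 164
proj_e d = (50/164) · (10, 8) ≈ (3.049, 2.439)

(3.049, 2.439)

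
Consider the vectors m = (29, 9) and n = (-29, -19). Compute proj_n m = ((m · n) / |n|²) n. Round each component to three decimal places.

(24.416, 15.997)

m · n = 29·(-29) + 9·(-19) = -841 - 171 = -1012
|n|² = 841 + 361 = 1202
proj_n m = (-1012/1202) · (-29, -19) ≈ (24.416, 15.997)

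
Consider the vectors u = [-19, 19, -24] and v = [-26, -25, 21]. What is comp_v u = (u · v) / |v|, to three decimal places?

u · v = (-19)·(-26) + 19·(-25) + (-24)·21 = 494 - 475 - 504 = -485
|v| = √(676 + 625 + 441) = √1742 ≈ 41.7373
comp_v u = -485 / √1742 ≈ -11.620

-11.620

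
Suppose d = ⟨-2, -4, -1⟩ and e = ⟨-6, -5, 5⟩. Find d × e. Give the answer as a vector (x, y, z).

i: (-4)·5 - (-1)·(-5) = -20 - 5 = -25
j: (-1)·(-6) - (-2)·5 = 6 - (-10) = 16
k: (-2)·(-5) - (-4)·(-6) = 10 - 24 = -14
d × e = (-25, 16, -14)

(-25, 16, -14)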